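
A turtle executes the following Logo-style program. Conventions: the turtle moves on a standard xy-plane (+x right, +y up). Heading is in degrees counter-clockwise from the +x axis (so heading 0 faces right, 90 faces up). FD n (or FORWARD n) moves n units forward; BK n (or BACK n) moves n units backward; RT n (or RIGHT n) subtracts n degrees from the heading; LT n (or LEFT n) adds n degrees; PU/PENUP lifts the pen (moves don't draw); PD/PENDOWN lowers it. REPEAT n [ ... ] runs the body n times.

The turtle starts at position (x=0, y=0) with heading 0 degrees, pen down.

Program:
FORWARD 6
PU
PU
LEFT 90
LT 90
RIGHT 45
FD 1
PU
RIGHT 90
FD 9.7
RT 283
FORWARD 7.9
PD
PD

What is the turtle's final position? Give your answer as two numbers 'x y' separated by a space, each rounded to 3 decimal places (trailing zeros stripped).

Executing turtle program step by step:
Start: pos=(0,0), heading=0, pen down
FD 6: (0,0) -> (6,0) [heading=0, draw]
PU: pen up
PU: pen up
LT 90: heading 0 -> 90
LT 90: heading 90 -> 180
RT 45: heading 180 -> 135
FD 1: (6,0) -> (5.293,0.707) [heading=135, move]
PU: pen up
RT 90: heading 135 -> 45
FD 9.7: (5.293,0.707) -> (12.152,7.566) [heading=45, move]
RT 283: heading 45 -> 122
FD 7.9: (12.152,7.566) -> (7.965,14.266) [heading=122, move]
PD: pen down
PD: pen down
Final: pos=(7.965,14.266), heading=122, 1 segment(s) drawn

Answer: 7.965 14.266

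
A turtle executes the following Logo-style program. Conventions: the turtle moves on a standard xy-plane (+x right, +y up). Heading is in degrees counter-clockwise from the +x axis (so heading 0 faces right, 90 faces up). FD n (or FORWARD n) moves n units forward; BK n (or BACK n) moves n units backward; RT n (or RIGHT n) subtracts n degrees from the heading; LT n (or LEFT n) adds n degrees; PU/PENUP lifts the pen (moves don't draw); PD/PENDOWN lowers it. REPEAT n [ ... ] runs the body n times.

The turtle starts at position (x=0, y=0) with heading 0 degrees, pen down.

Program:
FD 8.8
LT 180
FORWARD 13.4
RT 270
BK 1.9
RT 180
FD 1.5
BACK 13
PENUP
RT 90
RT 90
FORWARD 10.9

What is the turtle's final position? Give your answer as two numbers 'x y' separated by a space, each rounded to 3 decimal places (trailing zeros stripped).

Executing turtle program step by step:
Start: pos=(0,0), heading=0, pen down
FD 8.8: (0,0) -> (8.8,0) [heading=0, draw]
LT 180: heading 0 -> 180
FD 13.4: (8.8,0) -> (-4.6,0) [heading=180, draw]
RT 270: heading 180 -> 270
BK 1.9: (-4.6,0) -> (-4.6,1.9) [heading=270, draw]
RT 180: heading 270 -> 90
FD 1.5: (-4.6,1.9) -> (-4.6,3.4) [heading=90, draw]
BK 13: (-4.6,3.4) -> (-4.6,-9.6) [heading=90, draw]
PU: pen up
RT 90: heading 90 -> 0
RT 90: heading 0 -> 270
FD 10.9: (-4.6,-9.6) -> (-4.6,-20.5) [heading=270, move]
Final: pos=(-4.6,-20.5), heading=270, 5 segment(s) drawn

Answer: -4.6 -20.5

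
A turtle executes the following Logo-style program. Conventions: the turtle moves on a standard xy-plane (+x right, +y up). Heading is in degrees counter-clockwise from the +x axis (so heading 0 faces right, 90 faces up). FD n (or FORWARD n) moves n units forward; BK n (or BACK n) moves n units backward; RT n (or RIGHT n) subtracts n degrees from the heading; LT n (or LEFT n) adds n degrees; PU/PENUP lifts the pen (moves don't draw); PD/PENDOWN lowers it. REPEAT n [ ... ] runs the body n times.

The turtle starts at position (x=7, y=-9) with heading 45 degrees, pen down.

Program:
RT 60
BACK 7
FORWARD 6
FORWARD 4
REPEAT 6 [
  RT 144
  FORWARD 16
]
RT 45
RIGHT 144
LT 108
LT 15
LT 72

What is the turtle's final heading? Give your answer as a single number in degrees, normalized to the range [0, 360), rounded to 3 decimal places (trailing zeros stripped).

Executing turtle program step by step:
Start: pos=(7,-9), heading=45, pen down
RT 60: heading 45 -> 345
BK 7: (7,-9) -> (0.239,-7.188) [heading=345, draw]
FD 6: (0.239,-7.188) -> (6.034,-8.741) [heading=345, draw]
FD 4: (6.034,-8.741) -> (9.898,-9.776) [heading=345, draw]
REPEAT 6 [
  -- iteration 1/6 --
  RT 144: heading 345 -> 201
  FD 16: (9.898,-9.776) -> (-5.04,-15.51) [heading=201, draw]
  -- iteration 2/6 --
  RT 144: heading 201 -> 57
  FD 16: (-5.04,-15.51) -> (3.675,-2.092) [heading=57, draw]
  -- iteration 3/6 --
  RT 144: heading 57 -> 273
  FD 16: (3.675,-2.092) -> (4.512,-18.07) [heading=273, draw]
  -- iteration 4/6 --
  RT 144: heading 273 -> 129
  FD 16: (4.512,-18.07) -> (-5.557,-5.635) [heading=129, draw]
  -- iteration 5/6 --
  RT 144: heading 129 -> 345
  FD 16: (-5.557,-5.635) -> (9.898,-9.776) [heading=345, draw]
  -- iteration 6/6 --
  RT 144: heading 345 -> 201
  FD 16: (9.898,-9.776) -> (-5.04,-15.51) [heading=201, draw]
]
RT 45: heading 201 -> 156
RT 144: heading 156 -> 12
LT 108: heading 12 -> 120
LT 15: heading 120 -> 135
LT 72: heading 135 -> 207
Final: pos=(-5.04,-15.51), heading=207, 9 segment(s) drawn

Answer: 207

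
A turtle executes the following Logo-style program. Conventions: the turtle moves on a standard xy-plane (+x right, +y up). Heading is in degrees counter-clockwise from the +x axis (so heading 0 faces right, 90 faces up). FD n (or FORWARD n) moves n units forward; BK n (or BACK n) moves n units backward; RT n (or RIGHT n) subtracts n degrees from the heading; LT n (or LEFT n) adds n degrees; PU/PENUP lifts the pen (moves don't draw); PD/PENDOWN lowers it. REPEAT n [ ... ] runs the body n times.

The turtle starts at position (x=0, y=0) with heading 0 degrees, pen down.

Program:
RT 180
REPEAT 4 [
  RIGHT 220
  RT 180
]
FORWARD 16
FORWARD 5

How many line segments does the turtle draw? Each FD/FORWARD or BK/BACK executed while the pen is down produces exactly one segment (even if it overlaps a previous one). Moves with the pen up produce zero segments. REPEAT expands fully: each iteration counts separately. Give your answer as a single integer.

Executing turtle program step by step:
Start: pos=(0,0), heading=0, pen down
RT 180: heading 0 -> 180
REPEAT 4 [
  -- iteration 1/4 --
  RT 220: heading 180 -> 320
  RT 180: heading 320 -> 140
  -- iteration 2/4 --
  RT 220: heading 140 -> 280
  RT 180: heading 280 -> 100
  -- iteration 3/4 --
  RT 220: heading 100 -> 240
  RT 180: heading 240 -> 60
  -- iteration 4/4 --
  RT 220: heading 60 -> 200
  RT 180: heading 200 -> 20
]
FD 16: (0,0) -> (15.035,5.472) [heading=20, draw]
FD 5: (15.035,5.472) -> (19.734,7.182) [heading=20, draw]
Final: pos=(19.734,7.182), heading=20, 2 segment(s) drawn
Segments drawn: 2

Answer: 2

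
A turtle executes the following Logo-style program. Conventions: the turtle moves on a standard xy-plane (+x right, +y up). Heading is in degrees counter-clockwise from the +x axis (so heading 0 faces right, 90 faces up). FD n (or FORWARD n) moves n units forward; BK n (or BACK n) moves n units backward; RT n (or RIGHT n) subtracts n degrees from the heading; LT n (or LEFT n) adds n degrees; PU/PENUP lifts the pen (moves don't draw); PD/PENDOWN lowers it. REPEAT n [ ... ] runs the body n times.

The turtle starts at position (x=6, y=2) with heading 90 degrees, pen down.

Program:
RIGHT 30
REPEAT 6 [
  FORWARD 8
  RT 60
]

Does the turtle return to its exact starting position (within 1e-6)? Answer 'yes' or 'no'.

Executing turtle program step by step:
Start: pos=(6,2), heading=90, pen down
RT 30: heading 90 -> 60
REPEAT 6 [
  -- iteration 1/6 --
  FD 8: (6,2) -> (10,8.928) [heading=60, draw]
  RT 60: heading 60 -> 0
  -- iteration 2/6 --
  FD 8: (10,8.928) -> (18,8.928) [heading=0, draw]
  RT 60: heading 0 -> 300
  -- iteration 3/6 --
  FD 8: (18,8.928) -> (22,2) [heading=300, draw]
  RT 60: heading 300 -> 240
  -- iteration 4/6 --
  FD 8: (22,2) -> (18,-4.928) [heading=240, draw]
  RT 60: heading 240 -> 180
  -- iteration 5/6 --
  FD 8: (18,-4.928) -> (10,-4.928) [heading=180, draw]
  RT 60: heading 180 -> 120
  -- iteration 6/6 --
  FD 8: (10,-4.928) -> (6,2) [heading=120, draw]
  RT 60: heading 120 -> 60
]
Final: pos=(6,2), heading=60, 6 segment(s) drawn

Start position: (6, 2)
Final position: (6, 2)
Distance = 0; < 1e-6 -> CLOSED

Answer: yes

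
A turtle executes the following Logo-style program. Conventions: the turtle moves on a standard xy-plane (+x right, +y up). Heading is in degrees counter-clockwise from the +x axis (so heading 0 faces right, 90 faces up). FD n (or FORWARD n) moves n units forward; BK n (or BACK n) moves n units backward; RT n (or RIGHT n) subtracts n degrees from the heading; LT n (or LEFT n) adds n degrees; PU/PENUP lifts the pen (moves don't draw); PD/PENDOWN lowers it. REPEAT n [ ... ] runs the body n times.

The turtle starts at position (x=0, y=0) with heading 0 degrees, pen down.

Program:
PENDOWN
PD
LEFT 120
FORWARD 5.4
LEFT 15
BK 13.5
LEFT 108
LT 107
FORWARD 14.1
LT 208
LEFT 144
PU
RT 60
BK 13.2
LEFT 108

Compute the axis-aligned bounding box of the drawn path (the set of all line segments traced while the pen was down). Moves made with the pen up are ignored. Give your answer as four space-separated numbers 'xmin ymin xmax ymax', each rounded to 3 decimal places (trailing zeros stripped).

Executing turtle program step by step:
Start: pos=(0,0), heading=0, pen down
PD: pen down
PD: pen down
LT 120: heading 0 -> 120
FD 5.4: (0,0) -> (-2.7,4.677) [heading=120, draw]
LT 15: heading 120 -> 135
BK 13.5: (-2.7,4.677) -> (6.846,-4.869) [heading=135, draw]
LT 108: heading 135 -> 243
LT 107: heading 243 -> 350
FD 14.1: (6.846,-4.869) -> (20.732,-7.318) [heading=350, draw]
LT 208: heading 350 -> 198
LT 144: heading 198 -> 342
PU: pen up
RT 60: heading 342 -> 282
BK 13.2: (20.732,-7.318) -> (17.987,5.594) [heading=282, move]
LT 108: heading 282 -> 30
Final: pos=(17.987,5.594), heading=30, 3 segment(s) drawn

Segment endpoints: x in {-2.7, 0, 6.846, 20.732}, y in {-7.318, -4.869, 0, 4.677}
xmin=-2.7, ymin=-7.318, xmax=20.732, ymax=4.677

Answer: -2.7 -7.318 20.732 4.677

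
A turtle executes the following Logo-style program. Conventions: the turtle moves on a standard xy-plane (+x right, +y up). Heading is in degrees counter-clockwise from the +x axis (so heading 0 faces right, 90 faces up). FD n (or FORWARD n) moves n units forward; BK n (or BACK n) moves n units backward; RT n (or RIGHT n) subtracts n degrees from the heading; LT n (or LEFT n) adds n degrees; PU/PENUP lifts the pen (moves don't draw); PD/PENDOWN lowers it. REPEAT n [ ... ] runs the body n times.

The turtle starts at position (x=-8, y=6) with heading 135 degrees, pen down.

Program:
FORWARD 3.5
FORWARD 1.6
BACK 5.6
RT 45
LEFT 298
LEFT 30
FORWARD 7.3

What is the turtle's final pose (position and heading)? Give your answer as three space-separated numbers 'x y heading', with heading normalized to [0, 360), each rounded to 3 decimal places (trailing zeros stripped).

Executing turtle program step by step:
Start: pos=(-8,6), heading=135, pen down
FD 3.5: (-8,6) -> (-10.475,8.475) [heading=135, draw]
FD 1.6: (-10.475,8.475) -> (-11.606,9.606) [heading=135, draw]
BK 5.6: (-11.606,9.606) -> (-7.646,5.646) [heading=135, draw]
RT 45: heading 135 -> 90
LT 298: heading 90 -> 28
LT 30: heading 28 -> 58
FD 7.3: (-7.646,5.646) -> (-3.778,11.837) [heading=58, draw]
Final: pos=(-3.778,11.837), heading=58, 4 segment(s) drawn

Answer: -3.778 11.837 58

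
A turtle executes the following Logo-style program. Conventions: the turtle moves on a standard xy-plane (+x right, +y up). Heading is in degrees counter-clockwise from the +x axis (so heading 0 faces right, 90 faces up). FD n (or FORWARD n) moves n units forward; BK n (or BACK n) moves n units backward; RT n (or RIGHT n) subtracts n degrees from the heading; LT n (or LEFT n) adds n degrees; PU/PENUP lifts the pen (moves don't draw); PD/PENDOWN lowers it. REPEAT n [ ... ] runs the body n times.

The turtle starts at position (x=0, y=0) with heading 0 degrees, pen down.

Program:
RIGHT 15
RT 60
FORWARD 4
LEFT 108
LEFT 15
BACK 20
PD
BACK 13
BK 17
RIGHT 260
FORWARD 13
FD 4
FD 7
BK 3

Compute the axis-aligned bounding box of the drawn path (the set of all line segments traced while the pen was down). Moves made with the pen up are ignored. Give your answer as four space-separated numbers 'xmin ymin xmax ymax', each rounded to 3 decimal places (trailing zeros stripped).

Answer: -52.774 -41.021 1.035 0

Derivation:
Executing turtle program step by step:
Start: pos=(0,0), heading=0, pen down
RT 15: heading 0 -> 345
RT 60: heading 345 -> 285
FD 4: (0,0) -> (1.035,-3.864) [heading=285, draw]
LT 108: heading 285 -> 33
LT 15: heading 33 -> 48
BK 20: (1.035,-3.864) -> (-12.347,-18.727) [heading=48, draw]
PD: pen down
BK 13: (-12.347,-18.727) -> (-21.046,-28.387) [heading=48, draw]
BK 17: (-21.046,-28.387) -> (-32.421,-41.021) [heading=48, draw]
RT 260: heading 48 -> 148
FD 13: (-32.421,-41.021) -> (-43.446,-34.132) [heading=148, draw]
FD 4: (-43.446,-34.132) -> (-46.838,-32.012) [heading=148, draw]
FD 7: (-46.838,-32.012) -> (-52.774,-28.303) [heading=148, draw]
BK 3: (-52.774,-28.303) -> (-50.23,-29.893) [heading=148, draw]
Final: pos=(-50.23,-29.893), heading=148, 8 segment(s) drawn

Segment endpoints: x in {-52.774, -50.23, -46.838, -43.446, -32.421, -21.046, -12.347, 0, 1.035}, y in {-41.021, -34.132, -32.012, -29.893, -28.387, -28.303, -18.727, -3.864, 0}
xmin=-52.774, ymin=-41.021, xmax=1.035, ymax=0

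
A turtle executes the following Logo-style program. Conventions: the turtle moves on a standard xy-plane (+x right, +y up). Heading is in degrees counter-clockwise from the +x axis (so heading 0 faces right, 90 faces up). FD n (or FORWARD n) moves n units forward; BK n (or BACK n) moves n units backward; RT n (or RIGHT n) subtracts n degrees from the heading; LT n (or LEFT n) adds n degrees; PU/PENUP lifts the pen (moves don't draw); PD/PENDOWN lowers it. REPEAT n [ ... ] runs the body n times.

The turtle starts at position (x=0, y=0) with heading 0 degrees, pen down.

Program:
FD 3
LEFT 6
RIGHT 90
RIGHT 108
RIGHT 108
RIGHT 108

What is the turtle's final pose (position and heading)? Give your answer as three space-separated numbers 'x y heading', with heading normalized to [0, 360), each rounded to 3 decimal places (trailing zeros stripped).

Answer: 3 0 312

Derivation:
Executing turtle program step by step:
Start: pos=(0,0), heading=0, pen down
FD 3: (0,0) -> (3,0) [heading=0, draw]
LT 6: heading 0 -> 6
RT 90: heading 6 -> 276
RT 108: heading 276 -> 168
RT 108: heading 168 -> 60
RT 108: heading 60 -> 312
Final: pos=(3,0), heading=312, 1 segment(s) drawn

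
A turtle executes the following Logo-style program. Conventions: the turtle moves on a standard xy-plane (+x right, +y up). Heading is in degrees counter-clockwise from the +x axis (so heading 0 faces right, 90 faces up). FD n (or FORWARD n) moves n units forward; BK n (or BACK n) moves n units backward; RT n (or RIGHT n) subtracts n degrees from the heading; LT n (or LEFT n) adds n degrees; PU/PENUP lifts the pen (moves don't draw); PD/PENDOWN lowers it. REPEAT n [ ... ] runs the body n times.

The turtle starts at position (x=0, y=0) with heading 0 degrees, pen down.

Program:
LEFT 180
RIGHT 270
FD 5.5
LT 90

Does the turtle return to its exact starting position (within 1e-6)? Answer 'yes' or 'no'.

Executing turtle program step by step:
Start: pos=(0,0), heading=0, pen down
LT 180: heading 0 -> 180
RT 270: heading 180 -> 270
FD 5.5: (0,0) -> (0,-5.5) [heading=270, draw]
LT 90: heading 270 -> 0
Final: pos=(0,-5.5), heading=0, 1 segment(s) drawn

Start position: (0, 0)
Final position: (0, -5.5)
Distance = 5.5; >= 1e-6 -> NOT closed

Answer: no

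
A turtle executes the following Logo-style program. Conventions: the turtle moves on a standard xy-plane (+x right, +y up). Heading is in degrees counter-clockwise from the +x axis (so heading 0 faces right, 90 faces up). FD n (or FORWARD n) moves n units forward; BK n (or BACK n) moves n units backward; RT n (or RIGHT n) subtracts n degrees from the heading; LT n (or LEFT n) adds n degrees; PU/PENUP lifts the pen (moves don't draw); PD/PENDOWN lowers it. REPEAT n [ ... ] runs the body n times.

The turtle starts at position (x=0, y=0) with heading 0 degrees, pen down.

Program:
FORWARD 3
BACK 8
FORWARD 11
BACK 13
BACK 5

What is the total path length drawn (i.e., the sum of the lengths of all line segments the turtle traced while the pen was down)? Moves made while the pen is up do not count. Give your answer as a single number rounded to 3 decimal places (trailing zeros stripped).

Answer: 40

Derivation:
Executing turtle program step by step:
Start: pos=(0,0), heading=0, pen down
FD 3: (0,0) -> (3,0) [heading=0, draw]
BK 8: (3,0) -> (-5,0) [heading=0, draw]
FD 11: (-5,0) -> (6,0) [heading=0, draw]
BK 13: (6,0) -> (-7,0) [heading=0, draw]
BK 5: (-7,0) -> (-12,0) [heading=0, draw]
Final: pos=(-12,0), heading=0, 5 segment(s) drawn

Segment lengths:
  seg 1: (0,0) -> (3,0), length = 3
  seg 2: (3,0) -> (-5,0), length = 8
  seg 3: (-5,0) -> (6,0), length = 11
  seg 4: (6,0) -> (-7,0), length = 13
  seg 5: (-7,0) -> (-12,0), length = 5
Total = 40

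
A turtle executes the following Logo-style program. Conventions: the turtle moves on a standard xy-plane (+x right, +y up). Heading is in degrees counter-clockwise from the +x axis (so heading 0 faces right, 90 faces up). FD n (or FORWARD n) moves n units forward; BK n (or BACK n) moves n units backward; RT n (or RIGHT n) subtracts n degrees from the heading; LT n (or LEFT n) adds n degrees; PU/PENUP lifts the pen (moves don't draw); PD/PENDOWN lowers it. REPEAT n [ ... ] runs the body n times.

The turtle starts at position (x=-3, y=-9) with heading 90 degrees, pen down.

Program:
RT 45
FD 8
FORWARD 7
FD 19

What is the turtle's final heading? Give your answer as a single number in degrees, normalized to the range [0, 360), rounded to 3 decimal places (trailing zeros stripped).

Answer: 45

Derivation:
Executing turtle program step by step:
Start: pos=(-3,-9), heading=90, pen down
RT 45: heading 90 -> 45
FD 8: (-3,-9) -> (2.657,-3.343) [heading=45, draw]
FD 7: (2.657,-3.343) -> (7.607,1.607) [heading=45, draw]
FD 19: (7.607,1.607) -> (21.042,15.042) [heading=45, draw]
Final: pos=(21.042,15.042), heading=45, 3 segment(s) drawn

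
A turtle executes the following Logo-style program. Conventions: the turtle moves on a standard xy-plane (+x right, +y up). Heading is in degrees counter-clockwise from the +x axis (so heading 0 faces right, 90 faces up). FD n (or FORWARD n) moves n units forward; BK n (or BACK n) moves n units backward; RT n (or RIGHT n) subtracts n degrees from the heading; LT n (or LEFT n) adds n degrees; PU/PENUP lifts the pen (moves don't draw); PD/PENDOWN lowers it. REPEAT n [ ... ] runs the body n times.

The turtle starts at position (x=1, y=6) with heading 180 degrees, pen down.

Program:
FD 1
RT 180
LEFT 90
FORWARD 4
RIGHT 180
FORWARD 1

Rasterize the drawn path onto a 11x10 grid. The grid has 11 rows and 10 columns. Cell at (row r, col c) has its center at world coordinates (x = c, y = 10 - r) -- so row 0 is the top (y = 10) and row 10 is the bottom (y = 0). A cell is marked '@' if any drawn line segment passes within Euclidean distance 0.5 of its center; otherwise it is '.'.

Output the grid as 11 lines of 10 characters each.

Answer: @.........
@.........
@.........
@.........
@@........
..........
..........
..........
..........
..........
..........

Derivation:
Segment 0: (1,6) -> (0,6)
Segment 1: (0,6) -> (0,10)
Segment 2: (0,10) -> (0,9)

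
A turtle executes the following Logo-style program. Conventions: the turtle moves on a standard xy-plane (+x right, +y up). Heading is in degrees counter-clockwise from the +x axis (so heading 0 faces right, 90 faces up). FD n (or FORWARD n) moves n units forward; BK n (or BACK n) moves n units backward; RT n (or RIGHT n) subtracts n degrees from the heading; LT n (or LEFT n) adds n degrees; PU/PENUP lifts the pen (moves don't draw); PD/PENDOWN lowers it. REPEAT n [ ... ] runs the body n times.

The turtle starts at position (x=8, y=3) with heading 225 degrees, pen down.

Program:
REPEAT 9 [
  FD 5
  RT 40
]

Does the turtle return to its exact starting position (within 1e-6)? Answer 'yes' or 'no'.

Answer: yes

Derivation:
Executing turtle program step by step:
Start: pos=(8,3), heading=225, pen down
REPEAT 9 [
  -- iteration 1/9 --
  FD 5: (8,3) -> (4.464,-0.536) [heading=225, draw]
  RT 40: heading 225 -> 185
  -- iteration 2/9 --
  FD 5: (4.464,-0.536) -> (-0.517,-0.971) [heading=185, draw]
  RT 40: heading 185 -> 145
  -- iteration 3/9 --
  FD 5: (-0.517,-0.971) -> (-4.612,1.897) [heading=145, draw]
  RT 40: heading 145 -> 105
  -- iteration 4/9 --
  FD 5: (-4.612,1.897) -> (-5.906,6.726) [heading=105, draw]
  RT 40: heading 105 -> 65
  -- iteration 5/9 --
  FD 5: (-5.906,6.726) -> (-3.793,11.258) [heading=65, draw]
  RT 40: heading 65 -> 25
  -- iteration 6/9 --
  FD 5: (-3.793,11.258) -> (0.738,13.371) [heading=25, draw]
  RT 40: heading 25 -> 345
  -- iteration 7/9 --
  FD 5: (0.738,13.371) -> (5.568,12.077) [heading=345, draw]
  RT 40: heading 345 -> 305
  -- iteration 8/9 --
  FD 5: (5.568,12.077) -> (8.436,7.981) [heading=305, draw]
  RT 40: heading 305 -> 265
  -- iteration 9/9 --
  FD 5: (8.436,7.981) -> (8,3) [heading=265, draw]
  RT 40: heading 265 -> 225
]
Final: pos=(8,3), heading=225, 9 segment(s) drawn

Start position: (8, 3)
Final position: (8, 3)
Distance = 0; < 1e-6 -> CLOSED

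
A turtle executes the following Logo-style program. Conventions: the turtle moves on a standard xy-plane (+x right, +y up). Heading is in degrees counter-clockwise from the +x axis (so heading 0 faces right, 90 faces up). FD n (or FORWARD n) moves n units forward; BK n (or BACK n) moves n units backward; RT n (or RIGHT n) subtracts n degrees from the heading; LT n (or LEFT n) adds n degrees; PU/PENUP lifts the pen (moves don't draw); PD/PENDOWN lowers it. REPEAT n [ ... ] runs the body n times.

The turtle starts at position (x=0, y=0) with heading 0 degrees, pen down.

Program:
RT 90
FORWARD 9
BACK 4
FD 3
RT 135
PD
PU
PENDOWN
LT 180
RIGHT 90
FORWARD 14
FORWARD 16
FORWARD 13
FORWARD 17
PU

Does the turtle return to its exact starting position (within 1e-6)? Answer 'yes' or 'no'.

Answer: no

Derivation:
Executing turtle program step by step:
Start: pos=(0,0), heading=0, pen down
RT 90: heading 0 -> 270
FD 9: (0,0) -> (0,-9) [heading=270, draw]
BK 4: (0,-9) -> (0,-5) [heading=270, draw]
FD 3: (0,-5) -> (0,-8) [heading=270, draw]
RT 135: heading 270 -> 135
PD: pen down
PU: pen up
PD: pen down
LT 180: heading 135 -> 315
RT 90: heading 315 -> 225
FD 14: (0,-8) -> (-9.899,-17.899) [heading=225, draw]
FD 16: (-9.899,-17.899) -> (-21.213,-29.213) [heading=225, draw]
FD 13: (-21.213,-29.213) -> (-30.406,-38.406) [heading=225, draw]
FD 17: (-30.406,-38.406) -> (-42.426,-50.426) [heading=225, draw]
PU: pen up
Final: pos=(-42.426,-50.426), heading=225, 7 segment(s) drawn

Start position: (0, 0)
Final position: (-42.426, -50.426)
Distance = 65.9; >= 1e-6 -> NOT closed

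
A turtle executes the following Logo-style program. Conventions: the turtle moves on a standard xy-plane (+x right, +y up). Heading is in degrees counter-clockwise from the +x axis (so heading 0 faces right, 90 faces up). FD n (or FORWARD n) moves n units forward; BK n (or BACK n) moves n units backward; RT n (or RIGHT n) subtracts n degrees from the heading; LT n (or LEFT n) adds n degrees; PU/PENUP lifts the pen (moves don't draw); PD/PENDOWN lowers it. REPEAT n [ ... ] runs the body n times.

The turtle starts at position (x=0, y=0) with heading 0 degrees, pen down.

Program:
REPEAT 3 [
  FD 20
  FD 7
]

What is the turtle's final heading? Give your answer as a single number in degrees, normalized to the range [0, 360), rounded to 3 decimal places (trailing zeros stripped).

Executing turtle program step by step:
Start: pos=(0,0), heading=0, pen down
REPEAT 3 [
  -- iteration 1/3 --
  FD 20: (0,0) -> (20,0) [heading=0, draw]
  FD 7: (20,0) -> (27,0) [heading=0, draw]
  -- iteration 2/3 --
  FD 20: (27,0) -> (47,0) [heading=0, draw]
  FD 7: (47,0) -> (54,0) [heading=0, draw]
  -- iteration 3/3 --
  FD 20: (54,0) -> (74,0) [heading=0, draw]
  FD 7: (74,0) -> (81,0) [heading=0, draw]
]
Final: pos=(81,0), heading=0, 6 segment(s) drawn

Answer: 0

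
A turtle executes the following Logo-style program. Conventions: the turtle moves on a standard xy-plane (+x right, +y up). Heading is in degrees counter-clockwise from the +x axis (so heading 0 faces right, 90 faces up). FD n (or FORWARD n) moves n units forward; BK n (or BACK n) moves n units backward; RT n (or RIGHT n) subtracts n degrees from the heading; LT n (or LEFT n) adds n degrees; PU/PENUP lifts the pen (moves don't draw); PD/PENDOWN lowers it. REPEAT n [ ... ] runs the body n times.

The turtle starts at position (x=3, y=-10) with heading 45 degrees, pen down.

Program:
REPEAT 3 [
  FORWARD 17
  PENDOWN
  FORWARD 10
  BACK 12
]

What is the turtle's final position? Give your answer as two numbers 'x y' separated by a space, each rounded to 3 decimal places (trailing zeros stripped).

Answer: 34.82 21.82

Derivation:
Executing turtle program step by step:
Start: pos=(3,-10), heading=45, pen down
REPEAT 3 [
  -- iteration 1/3 --
  FD 17: (3,-10) -> (15.021,2.021) [heading=45, draw]
  PD: pen down
  FD 10: (15.021,2.021) -> (22.092,9.092) [heading=45, draw]
  BK 12: (22.092,9.092) -> (13.607,0.607) [heading=45, draw]
  -- iteration 2/3 --
  FD 17: (13.607,0.607) -> (25.627,12.627) [heading=45, draw]
  PD: pen down
  FD 10: (25.627,12.627) -> (32.698,19.698) [heading=45, draw]
  BK 12: (32.698,19.698) -> (24.213,11.213) [heading=45, draw]
  -- iteration 3/3 --
  FD 17: (24.213,11.213) -> (36.234,23.234) [heading=45, draw]
  PD: pen down
  FD 10: (36.234,23.234) -> (43.305,30.305) [heading=45, draw]
  BK 12: (43.305,30.305) -> (34.82,21.82) [heading=45, draw]
]
Final: pos=(34.82,21.82), heading=45, 9 segment(s) drawn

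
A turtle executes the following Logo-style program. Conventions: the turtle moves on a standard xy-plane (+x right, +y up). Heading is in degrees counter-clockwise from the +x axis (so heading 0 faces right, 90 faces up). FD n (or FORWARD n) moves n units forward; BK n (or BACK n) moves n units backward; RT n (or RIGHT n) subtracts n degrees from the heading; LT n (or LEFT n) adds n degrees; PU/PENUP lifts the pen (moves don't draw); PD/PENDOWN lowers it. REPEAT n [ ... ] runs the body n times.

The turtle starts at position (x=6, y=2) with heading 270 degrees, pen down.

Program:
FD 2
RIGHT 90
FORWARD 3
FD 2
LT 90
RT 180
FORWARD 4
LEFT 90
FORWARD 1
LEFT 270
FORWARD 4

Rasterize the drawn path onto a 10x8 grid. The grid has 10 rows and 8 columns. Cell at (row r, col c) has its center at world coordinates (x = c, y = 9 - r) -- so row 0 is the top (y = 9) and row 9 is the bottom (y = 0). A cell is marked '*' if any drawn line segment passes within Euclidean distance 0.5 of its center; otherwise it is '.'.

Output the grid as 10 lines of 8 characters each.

Answer: ........
*.......
*.......
*.......
*.......
**......
.*......
.*....*.
.*....*.
.******.

Derivation:
Segment 0: (6,2) -> (6,0)
Segment 1: (6,0) -> (3,0)
Segment 2: (3,0) -> (1,0)
Segment 3: (1,0) -> (1,4)
Segment 4: (1,4) -> (0,4)
Segment 5: (0,4) -> (0,8)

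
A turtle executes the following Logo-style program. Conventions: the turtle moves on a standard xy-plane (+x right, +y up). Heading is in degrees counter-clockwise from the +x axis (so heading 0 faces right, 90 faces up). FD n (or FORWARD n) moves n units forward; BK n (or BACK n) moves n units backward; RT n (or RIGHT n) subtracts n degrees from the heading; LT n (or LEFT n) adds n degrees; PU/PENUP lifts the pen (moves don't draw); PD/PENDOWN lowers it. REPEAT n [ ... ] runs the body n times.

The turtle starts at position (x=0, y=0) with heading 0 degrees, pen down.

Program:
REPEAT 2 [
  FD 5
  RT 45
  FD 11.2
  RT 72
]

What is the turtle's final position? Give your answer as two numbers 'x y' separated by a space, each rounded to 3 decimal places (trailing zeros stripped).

Executing turtle program step by step:
Start: pos=(0,0), heading=0, pen down
REPEAT 2 [
  -- iteration 1/2 --
  FD 5: (0,0) -> (5,0) [heading=0, draw]
  RT 45: heading 0 -> 315
  FD 11.2: (5,0) -> (12.92,-7.92) [heading=315, draw]
  RT 72: heading 315 -> 243
  -- iteration 2/2 --
  FD 5: (12.92,-7.92) -> (10.65,-12.375) [heading=243, draw]
  RT 45: heading 243 -> 198
  FD 11.2: (10.65,-12.375) -> (-0.002,-15.836) [heading=198, draw]
  RT 72: heading 198 -> 126
]
Final: pos=(-0.002,-15.836), heading=126, 4 segment(s) drawn

Answer: -0.002 -15.836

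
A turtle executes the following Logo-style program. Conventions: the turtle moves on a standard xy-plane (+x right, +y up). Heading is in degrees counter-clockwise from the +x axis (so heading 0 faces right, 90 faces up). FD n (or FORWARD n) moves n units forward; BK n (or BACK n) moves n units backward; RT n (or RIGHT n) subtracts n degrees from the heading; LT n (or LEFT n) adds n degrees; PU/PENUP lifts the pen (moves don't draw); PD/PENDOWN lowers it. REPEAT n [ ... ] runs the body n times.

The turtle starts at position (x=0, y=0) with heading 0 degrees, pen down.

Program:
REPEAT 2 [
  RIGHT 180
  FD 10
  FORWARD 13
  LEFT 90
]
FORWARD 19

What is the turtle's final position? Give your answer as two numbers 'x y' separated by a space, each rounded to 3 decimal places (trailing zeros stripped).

Executing turtle program step by step:
Start: pos=(0,0), heading=0, pen down
REPEAT 2 [
  -- iteration 1/2 --
  RT 180: heading 0 -> 180
  FD 10: (0,0) -> (-10,0) [heading=180, draw]
  FD 13: (-10,0) -> (-23,0) [heading=180, draw]
  LT 90: heading 180 -> 270
  -- iteration 2/2 --
  RT 180: heading 270 -> 90
  FD 10: (-23,0) -> (-23,10) [heading=90, draw]
  FD 13: (-23,10) -> (-23,23) [heading=90, draw]
  LT 90: heading 90 -> 180
]
FD 19: (-23,23) -> (-42,23) [heading=180, draw]
Final: pos=(-42,23), heading=180, 5 segment(s) drawn

Answer: -42 23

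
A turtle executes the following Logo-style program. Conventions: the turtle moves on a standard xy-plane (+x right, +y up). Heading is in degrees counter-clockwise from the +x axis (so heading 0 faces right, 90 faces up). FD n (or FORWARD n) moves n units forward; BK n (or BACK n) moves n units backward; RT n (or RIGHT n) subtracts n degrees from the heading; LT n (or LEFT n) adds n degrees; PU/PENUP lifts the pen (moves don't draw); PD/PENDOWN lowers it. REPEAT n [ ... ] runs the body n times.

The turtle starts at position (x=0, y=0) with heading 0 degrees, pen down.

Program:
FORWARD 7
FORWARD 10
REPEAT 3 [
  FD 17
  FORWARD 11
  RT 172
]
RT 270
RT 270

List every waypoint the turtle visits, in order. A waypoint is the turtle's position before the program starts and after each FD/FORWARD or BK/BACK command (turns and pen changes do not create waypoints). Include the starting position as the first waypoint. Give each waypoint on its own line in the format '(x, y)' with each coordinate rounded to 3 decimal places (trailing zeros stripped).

Executing turtle program step by step:
Start: pos=(0,0), heading=0, pen down
FD 7: (0,0) -> (7,0) [heading=0, draw]
FD 10: (7,0) -> (17,0) [heading=0, draw]
REPEAT 3 [
  -- iteration 1/3 --
  FD 17: (17,0) -> (34,0) [heading=0, draw]
  FD 11: (34,0) -> (45,0) [heading=0, draw]
  RT 172: heading 0 -> 188
  -- iteration 2/3 --
  FD 17: (45,0) -> (28.165,-2.366) [heading=188, draw]
  FD 11: (28.165,-2.366) -> (17.272,-3.897) [heading=188, draw]
  RT 172: heading 188 -> 16
  -- iteration 3/3 --
  FD 17: (17.272,-3.897) -> (33.614,0.789) [heading=16, draw]
  FD 11: (33.614,0.789) -> (44.188,3.821) [heading=16, draw]
  RT 172: heading 16 -> 204
]
RT 270: heading 204 -> 294
RT 270: heading 294 -> 24
Final: pos=(44.188,3.821), heading=24, 8 segment(s) drawn
Waypoints (9 total):
(0, 0)
(7, 0)
(17, 0)
(34, 0)
(45, 0)
(28.165, -2.366)
(17.272, -3.897)
(33.614, 0.789)
(44.188, 3.821)

Answer: (0, 0)
(7, 0)
(17, 0)
(34, 0)
(45, 0)
(28.165, -2.366)
(17.272, -3.897)
(33.614, 0.789)
(44.188, 3.821)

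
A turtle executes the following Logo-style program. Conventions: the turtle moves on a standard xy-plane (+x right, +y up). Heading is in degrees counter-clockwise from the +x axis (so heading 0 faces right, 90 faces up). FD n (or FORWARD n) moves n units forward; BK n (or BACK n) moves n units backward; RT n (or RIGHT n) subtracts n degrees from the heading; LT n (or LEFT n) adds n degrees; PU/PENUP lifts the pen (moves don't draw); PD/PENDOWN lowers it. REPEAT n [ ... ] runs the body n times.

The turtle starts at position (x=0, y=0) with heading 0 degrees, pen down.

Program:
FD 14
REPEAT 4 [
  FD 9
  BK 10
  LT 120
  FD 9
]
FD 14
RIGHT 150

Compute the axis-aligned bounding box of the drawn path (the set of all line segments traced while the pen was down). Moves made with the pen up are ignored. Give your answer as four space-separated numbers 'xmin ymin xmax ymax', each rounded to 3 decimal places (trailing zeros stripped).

Answer: 0 -8.66 23 19.919

Derivation:
Executing turtle program step by step:
Start: pos=(0,0), heading=0, pen down
FD 14: (0,0) -> (14,0) [heading=0, draw]
REPEAT 4 [
  -- iteration 1/4 --
  FD 9: (14,0) -> (23,0) [heading=0, draw]
  BK 10: (23,0) -> (13,0) [heading=0, draw]
  LT 120: heading 0 -> 120
  FD 9: (13,0) -> (8.5,7.794) [heading=120, draw]
  -- iteration 2/4 --
  FD 9: (8.5,7.794) -> (4,15.588) [heading=120, draw]
  BK 10: (4,15.588) -> (9,6.928) [heading=120, draw]
  LT 120: heading 120 -> 240
  FD 9: (9,6.928) -> (4.5,-0.866) [heading=240, draw]
  -- iteration 3/4 --
  FD 9: (4.5,-0.866) -> (0,-8.66) [heading=240, draw]
  BK 10: (0,-8.66) -> (5,0) [heading=240, draw]
  LT 120: heading 240 -> 0
  FD 9: (5,0) -> (14,0) [heading=0, draw]
  -- iteration 4/4 --
  FD 9: (14,0) -> (23,0) [heading=0, draw]
  BK 10: (23,0) -> (13,0) [heading=0, draw]
  LT 120: heading 0 -> 120
  FD 9: (13,0) -> (8.5,7.794) [heading=120, draw]
]
FD 14: (8.5,7.794) -> (1.5,19.919) [heading=120, draw]
RT 150: heading 120 -> 330
Final: pos=(1.5,19.919), heading=330, 14 segment(s) drawn

Segment endpoints: x in {0, 0, 1.5, 4, 4.5, 5, 8.5, 8.5, 9, 13, 14, 23}, y in {-8.66, -0.866, 0, 0, 0, 0, 0, 6.928, 7.794, 7.794, 15.588, 19.919}
xmin=0, ymin=-8.66, xmax=23, ymax=19.919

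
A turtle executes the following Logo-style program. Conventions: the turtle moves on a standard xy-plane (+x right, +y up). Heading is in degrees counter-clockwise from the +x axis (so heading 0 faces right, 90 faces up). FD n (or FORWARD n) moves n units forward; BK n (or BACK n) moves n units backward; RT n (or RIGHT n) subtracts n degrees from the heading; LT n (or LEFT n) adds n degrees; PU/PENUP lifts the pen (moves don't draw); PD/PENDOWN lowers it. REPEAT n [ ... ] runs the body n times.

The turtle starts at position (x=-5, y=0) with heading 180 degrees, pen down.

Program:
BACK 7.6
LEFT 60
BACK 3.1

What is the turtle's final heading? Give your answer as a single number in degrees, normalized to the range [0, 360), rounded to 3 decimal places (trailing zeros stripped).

Answer: 240

Derivation:
Executing turtle program step by step:
Start: pos=(-5,0), heading=180, pen down
BK 7.6: (-5,0) -> (2.6,0) [heading=180, draw]
LT 60: heading 180 -> 240
BK 3.1: (2.6,0) -> (4.15,2.685) [heading=240, draw]
Final: pos=(4.15,2.685), heading=240, 2 segment(s) drawn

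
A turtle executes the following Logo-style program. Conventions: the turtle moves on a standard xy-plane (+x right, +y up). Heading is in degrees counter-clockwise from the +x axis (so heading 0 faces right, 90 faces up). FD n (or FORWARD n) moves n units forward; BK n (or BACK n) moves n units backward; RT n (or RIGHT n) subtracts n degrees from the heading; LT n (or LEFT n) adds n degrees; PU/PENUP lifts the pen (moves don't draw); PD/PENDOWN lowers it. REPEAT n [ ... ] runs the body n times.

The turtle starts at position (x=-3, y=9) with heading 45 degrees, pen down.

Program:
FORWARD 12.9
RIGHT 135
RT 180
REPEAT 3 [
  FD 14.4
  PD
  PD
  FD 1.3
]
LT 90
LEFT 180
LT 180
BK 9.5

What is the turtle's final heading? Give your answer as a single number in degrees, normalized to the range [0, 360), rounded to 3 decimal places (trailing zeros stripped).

Executing turtle program step by step:
Start: pos=(-3,9), heading=45, pen down
FD 12.9: (-3,9) -> (6.122,18.122) [heading=45, draw]
RT 135: heading 45 -> 270
RT 180: heading 270 -> 90
REPEAT 3 [
  -- iteration 1/3 --
  FD 14.4: (6.122,18.122) -> (6.122,32.522) [heading=90, draw]
  PD: pen down
  PD: pen down
  FD 1.3: (6.122,32.522) -> (6.122,33.822) [heading=90, draw]
  -- iteration 2/3 --
  FD 14.4: (6.122,33.822) -> (6.122,48.222) [heading=90, draw]
  PD: pen down
  PD: pen down
  FD 1.3: (6.122,48.222) -> (6.122,49.522) [heading=90, draw]
  -- iteration 3/3 --
  FD 14.4: (6.122,49.522) -> (6.122,63.922) [heading=90, draw]
  PD: pen down
  PD: pen down
  FD 1.3: (6.122,63.922) -> (6.122,65.222) [heading=90, draw]
]
LT 90: heading 90 -> 180
LT 180: heading 180 -> 0
LT 180: heading 0 -> 180
BK 9.5: (6.122,65.222) -> (15.622,65.222) [heading=180, draw]
Final: pos=(15.622,65.222), heading=180, 8 segment(s) drawn

Answer: 180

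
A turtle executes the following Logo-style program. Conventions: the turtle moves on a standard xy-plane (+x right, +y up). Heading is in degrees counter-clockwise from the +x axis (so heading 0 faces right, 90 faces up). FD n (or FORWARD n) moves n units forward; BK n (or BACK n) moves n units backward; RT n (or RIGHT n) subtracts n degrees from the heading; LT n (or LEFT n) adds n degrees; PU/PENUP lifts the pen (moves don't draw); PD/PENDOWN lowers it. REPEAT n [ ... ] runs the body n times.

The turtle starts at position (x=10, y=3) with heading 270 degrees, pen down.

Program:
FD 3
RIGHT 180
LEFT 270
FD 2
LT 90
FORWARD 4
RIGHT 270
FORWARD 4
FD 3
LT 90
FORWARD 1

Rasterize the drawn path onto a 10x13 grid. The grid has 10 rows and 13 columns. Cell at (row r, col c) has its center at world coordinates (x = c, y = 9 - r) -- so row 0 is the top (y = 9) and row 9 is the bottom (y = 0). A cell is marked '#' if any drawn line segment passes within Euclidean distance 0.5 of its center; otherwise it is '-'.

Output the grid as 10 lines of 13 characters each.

Answer: -------------
-------------
-------------
-------------
-------------
-----########
-----#----#-#
----------#-#
----------#-#
----------###

Derivation:
Segment 0: (10,3) -> (10,0)
Segment 1: (10,0) -> (12,-0)
Segment 2: (12,-0) -> (12,4)
Segment 3: (12,4) -> (8,4)
Segment 4: (8,4) -> (5,4)
Segment 5: (5,4) -> (5,3)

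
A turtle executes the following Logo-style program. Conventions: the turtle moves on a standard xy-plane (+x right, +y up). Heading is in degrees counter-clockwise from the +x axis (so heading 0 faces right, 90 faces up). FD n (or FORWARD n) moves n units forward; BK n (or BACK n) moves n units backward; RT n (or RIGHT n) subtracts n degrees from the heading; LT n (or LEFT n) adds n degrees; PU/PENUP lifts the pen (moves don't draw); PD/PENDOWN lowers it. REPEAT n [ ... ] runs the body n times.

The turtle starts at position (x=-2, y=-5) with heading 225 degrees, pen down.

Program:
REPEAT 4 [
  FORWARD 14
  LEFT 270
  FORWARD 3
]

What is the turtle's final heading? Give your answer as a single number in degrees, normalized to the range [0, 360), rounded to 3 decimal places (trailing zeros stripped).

Executing turtle program step by step:
Start: pos=(-2,-5), heading=225, pen down
REPEAT 4 [
  -- iteration 1/4 --
  FD 14: (-2,-5) -> (-11.899,-14.899) [heading=225, draw]
  LT 270: heading 225 -> 135
  FD 3: (-11.899,-14.899) -> (-14.021,-12.778) [heading=135, draw]
  -- iteration 2/4 --
  FD 14: (-14.021,-12.778) -> (-23.92,-2.879) [heading=135, draw]
  LT 270: heading 135 -> 45
  FD 3: (-23.92,-2.879) -> (-21.799,-0.757) [heading=45, draw]
  -- iteration 3/4 --
  FD 14: (-21.799,-0.757) -> (-11.899,9.142) [heading=45, draw]
  LT 270: heading 45 -> 315
  FD 3: (-11.899,9.142) -> (-9.778,7.021) [heading=315, draw]
  -- iteration 4/4 --
  FD 14: (-9.778,7.021) -> (0.121,-2.879) [heading=315, draw]
  LT 270: heading 315 -> 225
  FD 3: (0.121,-2.879) -> (-2,-5) [heading=225, draw]
]
Final: pos=(-2,-5), heading=225, 8 segment(s) drawn

Answer: 225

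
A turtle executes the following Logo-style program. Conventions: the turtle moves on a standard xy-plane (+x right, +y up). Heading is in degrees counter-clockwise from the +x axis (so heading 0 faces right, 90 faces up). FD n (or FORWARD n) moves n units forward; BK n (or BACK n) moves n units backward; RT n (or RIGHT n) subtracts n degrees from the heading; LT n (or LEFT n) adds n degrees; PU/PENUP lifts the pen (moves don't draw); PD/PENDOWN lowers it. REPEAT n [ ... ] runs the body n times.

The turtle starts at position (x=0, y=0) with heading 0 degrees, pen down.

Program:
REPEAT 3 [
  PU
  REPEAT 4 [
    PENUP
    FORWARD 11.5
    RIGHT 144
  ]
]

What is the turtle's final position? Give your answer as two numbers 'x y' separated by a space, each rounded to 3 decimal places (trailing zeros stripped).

Answer: 2.196 -6.76

Derivation:
Executing turtle program step by step:
Start: pos=(0,0), heading=0, pen down
REPEAT 3 [
  -- iteration 1/3 --
  PU: pen up
  REPEAT 4 [
    -- iteration 1/4 --
    PU: pen up
    FD 11.5: (0,0) -> (11.5,0) [heading=0, move]
    RT 144: heading 0 -> 216
    -- iteration 2/4 --
    PU: pen up
    FD 11.5: (11.5,0) -> (2.196,-6.76) [heading=216, move]
    RT 144: heading 216 -> 72
    -- iteration 3/4 --
    PU: pen up
    FD 11.5: (2.196,-6.76) -> (5.75,4.178) [heading=72, move]
    RT 144: heading 72 -> 288
    -- iteration 4/4 --
    PU: pen up
    FD 11.5: (5.75,4.178) -> (9.304,-6.76) [heading=288, move]
    RT 144: heading 288 -> 144
  ]
  -- iteration 2/3 --
  PU: pen up
  REPEAT 4 [
    -- iteration 1/4 --
    PU: pen up
    FD 11.5: (9.304,-6.76) -> (0,0) [heading=144, move]
    RT 144: heading 144 -> 0
    -- iteration 2/4 --
    PU: pen up
    FD 11.5: (0,0) -> (11.5,0) [heading=0, move]
    RT 144: heading 0 -> 216
    -- iteration 3/4 --
    PU: pen up
    FD 11.5: (11.5,0) -> (2.196,-6.76) [heading=216, move]
    RT 144: heading 216 -> 72
    -- iteration 4/4 --
    PU: pen up
    FD 11.5: (2.196,-6.76) -> (5.75,4.178) [heading=72, move]
    RT 144: heading 72 -> 288
  ]
  -- iteration 3/3 --
  PU: pen up
  REPEAT 4 [
    -- iteration 1/4 --
    PU: pen up
    FD 11.5: (5.75,4.178) -> (9.304,-6.76) [heading=288, move]
    RT 144: heading 288 -> 144
    -- iteration 2/4 --
    PU: pen up
    FD 11.5: (9.304,-6.76) -> (0,0) [heading=144, move]
    RT 144: heading 144 -> 0
    -- iteration 3/4 --
    PU: pen up
    FD 11.5: (0,0) -> (11.5,0) [heading=0, move]
    RT 144: heading 0 -> 216
    -- iteration 4/4 --
    PU: pen up
    FD 11.5: (11.5,0) -> (2.196,-6.76) [heading=216, move]
    RT 144: heading 216 -> 72
  ]
]
Final: pos=(2.196,-6.76), heading=72, 0 segment(s) drawn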